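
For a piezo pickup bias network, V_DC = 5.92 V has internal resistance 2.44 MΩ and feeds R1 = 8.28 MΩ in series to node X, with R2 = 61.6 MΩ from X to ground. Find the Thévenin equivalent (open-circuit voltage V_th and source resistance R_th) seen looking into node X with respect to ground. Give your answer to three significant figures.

R1' = 2.44 + 8.28 = 10.72 MΩ (source resistance + R1).
V_th is the unloaded tap voltage: V_DC · R2/(R1'+R2) = 5.92 × 0.8518 = 5.042 V.
Looking into X with the source shorted: R_th = R1'·R2/(R1'+R2) = 10.72 × 61.6/72.32 = 9.131 MΩ.

V_th ≈ 5.04 V, R_th ≈ 9.13 MΩ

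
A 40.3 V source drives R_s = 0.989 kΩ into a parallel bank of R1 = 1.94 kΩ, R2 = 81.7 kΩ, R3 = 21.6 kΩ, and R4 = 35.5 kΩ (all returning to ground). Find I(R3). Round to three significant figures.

Parallel bank: R_p = 1/(1/1.94 + 1/81.7 + 1/21.6 + 1/35.5) = 1.661 kΩ.
V_A = 40.3 × 1.661/2.650 = 25.26 V.
Branch current I = V_A/R3 = 25.26/21.6 = 1.169 mA.
(Check via current divider: I_total = 15.21 mA; share G_k/ΣG = 0.07688 → same result.)

I ≈ 1.17 mA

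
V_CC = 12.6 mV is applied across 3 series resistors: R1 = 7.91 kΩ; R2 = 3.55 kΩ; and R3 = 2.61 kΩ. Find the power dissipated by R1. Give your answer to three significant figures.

ΣR = 14.07 kΩ → I = 12.6/14.07 = 0.8955 µA.
P = I²R = 0.8020 × 7.91 = 6.344 nW.

P ≈ 6.34 nW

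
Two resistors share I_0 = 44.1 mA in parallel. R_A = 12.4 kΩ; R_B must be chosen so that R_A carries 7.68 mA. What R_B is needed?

Two-branch current divider: I_A = I_0 · R_B/(R_A + R_B).
With f = 0.1741, R_B = R_A · f/(1−f) = 12.4 × 0.2109 = 2.615 kΩ.

R_B ≈ 2.61 kΩ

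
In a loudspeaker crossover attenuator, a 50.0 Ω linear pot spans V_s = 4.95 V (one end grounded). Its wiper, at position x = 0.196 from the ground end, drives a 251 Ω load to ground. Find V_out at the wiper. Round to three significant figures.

The pot divides into 40.20 Ω above the wiper and 9.800 Ω below.
(x·R_p) ‖ R_L = 9.432 Ω.
Then V_out = V_s · 9.432/(40.20 + 9.432) = 0.9407 V.

V_out ≈ 0.941 V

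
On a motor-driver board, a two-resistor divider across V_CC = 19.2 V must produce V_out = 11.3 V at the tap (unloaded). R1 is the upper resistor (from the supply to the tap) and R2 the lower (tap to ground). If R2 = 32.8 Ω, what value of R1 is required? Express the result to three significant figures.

V_out/V_CC = R2/(R1+R2) = 0.5885.
R1 = R2·(1/k − 1) = 32.8 × 0.6991 = 22.93 Ω.

R1 ≈ 22.9 Ω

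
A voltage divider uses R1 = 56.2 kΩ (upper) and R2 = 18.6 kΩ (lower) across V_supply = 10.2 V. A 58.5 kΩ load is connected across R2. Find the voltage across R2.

R2 ‖ R_L = (18.6 × 58.5)/(18.6 + 58.5) = 14.11 kΩ.
Now apply the divider: V_out = 10.2 × 0.2007 = 2.047 V.
(Unloaded it would be 2.54 V; the load pulls it down.)

V_out ≈ 2.05 V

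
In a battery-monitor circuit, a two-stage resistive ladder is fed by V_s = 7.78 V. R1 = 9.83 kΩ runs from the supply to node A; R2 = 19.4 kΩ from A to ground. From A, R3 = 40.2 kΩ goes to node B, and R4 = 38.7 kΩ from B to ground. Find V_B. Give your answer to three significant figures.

V_B ≈ 2.34 V

Looking into the second stage from A: R3 + R4 = 78.90 kΩ appears in parallel with R2.
Effective lower resistance at A: R2 ‖ 78.90 = 15.57 kΩ.
So V_A = 7.78 × 0.6130 = 4.769 V.
Stage 2 is unloaded, so V_B = V_A · R4/(R3+R4) = 4.769 × 38.7/78.90 = 2.339 V.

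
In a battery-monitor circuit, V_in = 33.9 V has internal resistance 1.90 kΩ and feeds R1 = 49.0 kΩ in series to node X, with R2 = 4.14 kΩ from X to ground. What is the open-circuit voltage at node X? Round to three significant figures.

V_th ≈ 2.55 V

R1' = 1.90 + 49.0 = 50.90 kΩ (source resistance + R1).
With X open, the divider is unloaded: V_th = 33.9 × 4.14/55.04 = 2.550 V.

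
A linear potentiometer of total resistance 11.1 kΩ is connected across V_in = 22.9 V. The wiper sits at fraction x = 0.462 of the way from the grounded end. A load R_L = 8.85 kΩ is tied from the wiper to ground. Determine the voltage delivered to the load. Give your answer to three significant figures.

V_out ≈ 8.07 V

Split the track: R_lower = x·R_p = 5.128 kΩ, R_upper = (1−x)·R_p = 5.972 kΩ.
Lower segment in parallel with the load: 5.128 ‖ 8.85 = 3.247 kΩ.
Loaded-divider output: V_out = 22.9 × 0.3522 = 8.065 V.
(Unloaded: V_out = x·V_in = 10.6 V.)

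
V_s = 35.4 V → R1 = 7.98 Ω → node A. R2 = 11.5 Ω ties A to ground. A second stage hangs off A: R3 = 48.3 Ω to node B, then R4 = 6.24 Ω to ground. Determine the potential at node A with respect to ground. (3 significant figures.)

The second stage (R3 + R4 = 54.54 Ω) loads node A in parallel with R2.
R2 ‖ (R3+R4) = 9.497 Ω.
So V_A = 35.4 × 0.5434 = 19.24 V.

V_A ≈ 19.2 V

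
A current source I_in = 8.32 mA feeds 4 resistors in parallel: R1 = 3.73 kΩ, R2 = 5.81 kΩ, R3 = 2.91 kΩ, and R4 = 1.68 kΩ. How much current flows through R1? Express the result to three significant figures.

I ≈ 1.62 mA

Total conductance ΣG = 1/3.73 + 1/5.81 + 1/2.91 + 1/1.68 = 1.379 (units of 1/kΩ).
By the current-divider rule, I = I_in · G_k/ΣG = 8.32 × 0.1944 = 1.617 mA.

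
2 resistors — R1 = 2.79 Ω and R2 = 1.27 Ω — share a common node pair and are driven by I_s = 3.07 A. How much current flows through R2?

With just two branches, the current splits inversely with resistance.
I(R2) = 3.07 × 2.79/(2.79 + 1.27) = 3.07 × 0.6872 = 2.110 A.

I ≈ 2.11 A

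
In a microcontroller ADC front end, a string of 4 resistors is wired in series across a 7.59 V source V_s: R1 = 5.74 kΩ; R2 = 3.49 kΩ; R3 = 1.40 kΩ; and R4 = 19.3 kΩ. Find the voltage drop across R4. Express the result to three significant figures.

ΣR = 5.74 + 3.49 + 1.40 + 19.3 = 29.93 kΩ.
By the voltage-divider rule, V = 7.59 × 19.30/29.93 = 4.894 V.

V ≈ 4.89 V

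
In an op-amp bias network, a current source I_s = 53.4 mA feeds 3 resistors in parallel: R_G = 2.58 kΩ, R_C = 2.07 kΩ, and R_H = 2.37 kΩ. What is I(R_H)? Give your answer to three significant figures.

Total conductance ΣG = 1/2.58 + 1/2.07 + 1/2.37 = 1.293 (units of 1/kΩ).
R_H takes the fraction G_k/ΣG = 0.4219/1.293 = 0.3264, so I = 53.4 × 0.3264 = 17.43 mA.

I ≈ 17.4 mA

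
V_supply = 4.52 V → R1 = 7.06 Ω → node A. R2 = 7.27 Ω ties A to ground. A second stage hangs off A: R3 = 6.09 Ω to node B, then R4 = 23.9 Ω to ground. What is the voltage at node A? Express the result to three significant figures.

Node A sees R2 in parallel with the series input of stage 2, R3 + R4 = 29.99 Ω.
Effective lower resistance at A: R2 ‖ 29.99 = 5.852 Ω.
First divider: V_A = V_supply · 5.852/(7.06 + 5.852) = 2.048 V.

V_A ≈ 2.05 V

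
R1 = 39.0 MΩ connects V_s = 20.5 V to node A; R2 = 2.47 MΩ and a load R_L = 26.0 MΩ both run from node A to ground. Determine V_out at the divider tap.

V_out ≈ 1.12 V

First combine the lower leg with the load: R2 ‖ R_L = 2.256 MΩ.
Then V_out = V_s · R2'/(R1 + R2') = 20.5 × 2.256/41.26 = 1.121 V.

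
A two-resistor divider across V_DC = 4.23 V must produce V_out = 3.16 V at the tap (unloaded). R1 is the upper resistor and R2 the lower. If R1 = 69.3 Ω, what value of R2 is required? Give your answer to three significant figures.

R2 ≈ 205 Ω

V_out/V_DC = R2/(R1+R2) = 0.7470.
Rearranging, R2 = R1·k/(1−k) = 69.3 × 2.953 = 204.7 Ω.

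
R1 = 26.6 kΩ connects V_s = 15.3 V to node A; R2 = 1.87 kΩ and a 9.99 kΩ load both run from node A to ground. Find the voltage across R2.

V_out ≈ 0.855 V

The load sits in parallel with R2, giving an effective lower resistance R2' = R2·R_L/(R2+R_L) = 1.575 kΩ.
Now apply the divider: V_out = 15.3 × 0.05591 = 0.8554 V.
(Unloaded it would be 1.00 V; the load pulls it down.)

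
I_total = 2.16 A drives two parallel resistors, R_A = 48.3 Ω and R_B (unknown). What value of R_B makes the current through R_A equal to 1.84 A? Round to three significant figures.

R_B ≈ 278 Ω

In a two-way split, I_A/I_total = R_B/(R_A + R_B).
With f = 0.8519, R_B = R_A · f/(1−f) = 48.3 × 5.750 = 277.7 Ω.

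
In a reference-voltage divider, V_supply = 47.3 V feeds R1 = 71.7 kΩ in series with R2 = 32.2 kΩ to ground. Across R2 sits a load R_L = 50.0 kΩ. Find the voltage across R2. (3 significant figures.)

V_out ≈ 10.1 V

The load sits in parallel with R2, giving an effective lower resistance R2' = R2·R_L/(R2+R_L) = 19.59 kΩ.
Then V_out = V_supply · R2'/(R1 + R2') = 47.3 × 19.59/91.29 = 10.15 V.
(Unloaded it would be 14.7 V; the load pulls it down.)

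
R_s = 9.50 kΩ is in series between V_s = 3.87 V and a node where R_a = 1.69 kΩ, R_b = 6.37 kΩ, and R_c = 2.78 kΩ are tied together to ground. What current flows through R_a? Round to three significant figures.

I ≈ 0.199 mA

Combine the parallel branches: R_p = (1/1.69 + 1/6.37 + 1/2.78)⁻¹ = 0.9022 kΩ.
V_A = 3.87 × 0.9022/10.40 = 0.3356 V.
I(R_a) = V_A / R_a = 0.3356/1.69 = 0.1986 mA.
(Check via current divider: I_total = 0.3720 mA; share G_k/ΣG = 0.5338 → same result.)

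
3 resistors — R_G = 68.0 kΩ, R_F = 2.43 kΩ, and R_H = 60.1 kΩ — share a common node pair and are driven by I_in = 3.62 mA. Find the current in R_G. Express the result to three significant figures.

Conductances: ΣG = 1/68.0 + 1/2.43 + 1/60.1 = 0.4429 (1/kΩ).
R_G takes the fraction G_k/ΣG = 0.01471/0.4429 = 0.03321, so I = 3.62 × 0.03321 = 0.1202 mA.

I ≈ 0.120 mA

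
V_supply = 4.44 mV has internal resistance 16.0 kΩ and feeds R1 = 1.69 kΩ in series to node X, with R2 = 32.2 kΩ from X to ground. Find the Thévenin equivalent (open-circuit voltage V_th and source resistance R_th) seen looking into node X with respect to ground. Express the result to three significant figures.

R1' = 16.0 + 1.69 = 17.69 kΩ (source resistance + R1).
Open-circuit (no load on X): V_th = V_supply · R2/(R1' + R2) = 4.44 × 32.2/(17.69 + 32.2) = 2.866 mV.
Zeroing V_supply shorts the top of R1' to ground, so R_th = R1' ‖ R2 = 11.42 kΩ.

V_th ≈ 2.87 mV, R_th ≈ 11.4 kΩ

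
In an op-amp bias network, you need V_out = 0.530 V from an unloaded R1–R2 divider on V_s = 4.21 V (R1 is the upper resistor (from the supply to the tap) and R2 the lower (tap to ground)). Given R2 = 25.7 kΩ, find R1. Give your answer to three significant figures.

Required fraction k = V_out/V_s = 0.1259.
Rearranging, R1 = R2·(1−k)/k = 25.7 × 6.943 = 178.4 kΩ.

R1 ≈ 178 kΩ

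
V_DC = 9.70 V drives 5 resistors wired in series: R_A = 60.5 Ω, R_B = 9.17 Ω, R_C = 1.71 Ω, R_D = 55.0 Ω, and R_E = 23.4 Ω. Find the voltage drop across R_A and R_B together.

V ≈ 4.51 V

Total series resistance ΣR = 60.5 + 9.17 + 1.71 + 55.0 + 23.4 = 149.8 Ω.
R_{R_A..R_B} = 60.5 + 9.17 = 69.67 Ω.
V = V_DC · R/ΣR = 9.70 × 0.4651 = 4.512 V.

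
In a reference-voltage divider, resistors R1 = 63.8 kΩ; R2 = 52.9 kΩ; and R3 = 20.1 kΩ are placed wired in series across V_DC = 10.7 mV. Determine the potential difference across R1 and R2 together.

V ≈ 9.13 mV

ΣR = 63.8 + 52.9 + 20.1 = 136.8 kΩ.
R_{R1..R2} = 63.8 + 52.9 = 116.7 kΩ.
Voltage divider: V = V_DC · (116.7 / 136.8) = 10.7 × 0.8531 = 9.128 mV.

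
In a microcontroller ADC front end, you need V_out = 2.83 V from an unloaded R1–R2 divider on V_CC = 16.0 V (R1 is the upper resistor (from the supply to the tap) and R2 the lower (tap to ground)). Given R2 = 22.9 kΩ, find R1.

R1 ≈ 107 kΩ

The divider ratio is R2/(R1+R2) = 2.83/16.0 = 0.1769.
So R1 = R2 · (V_CC/V_out − 1) = 22.9 × (16.0/2.83 − 1) = 22.9 × 4.654 = 106.6 kΩ.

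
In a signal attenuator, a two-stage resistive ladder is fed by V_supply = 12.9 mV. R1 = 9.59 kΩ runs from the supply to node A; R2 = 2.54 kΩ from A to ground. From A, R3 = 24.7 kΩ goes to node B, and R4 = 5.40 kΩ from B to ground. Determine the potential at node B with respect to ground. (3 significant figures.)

V_B ≈ 0.454 mV

Looking into the second stage from A: R3 + R4 = 30.10 kΩ appears in parallel with R2.
R2 ‖ (R3+R4) = 2.342 kΩ.
First divider: V_A = V_supply · 2.342/(9.59 + 2.342) = 2.532 mV.
Then the unloaded second divider: V_B = V_A × R4/(R3+R4) = 2.532 × 0.1794 = 0.4543 mV.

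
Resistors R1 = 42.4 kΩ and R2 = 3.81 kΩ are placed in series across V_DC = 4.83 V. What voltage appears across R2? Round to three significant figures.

V ≈ 0.398 V

ΣR = 42.4 + 3.81 = 46.21 kΩ.
Voltage divider: V = V_DC · (3.810 / 46.21) = 4.83 × 0.08245 = 0.3982 V.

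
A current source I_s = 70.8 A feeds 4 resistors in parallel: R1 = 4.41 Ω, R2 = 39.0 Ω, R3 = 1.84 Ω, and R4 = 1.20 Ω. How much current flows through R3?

I ≈ 23.6 A

Conductances: ΣG = 1/4.41 + 1/39.0 + 1/1.84 + 1/1.20 = 1.629 (1/Ω).
R3 takes the fraction G_k/ΣG = 0.5435/1.629 = 0.3336, so I = 70.8 × 0.3336 = 23.62 A.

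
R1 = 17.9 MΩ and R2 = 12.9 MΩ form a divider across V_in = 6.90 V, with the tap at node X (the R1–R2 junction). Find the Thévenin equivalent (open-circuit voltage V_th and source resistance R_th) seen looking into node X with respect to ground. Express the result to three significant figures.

V_th ≈ 2.89 V, R_th ≈ 7.50 MΩ

V_th is the unloaded tap voltage: V_in · R2/(R1+R2) = 6.90 × 0.4188 = 2.890 V.
Zeroing V_in shorts the top of R1 to ground, so R_th = R1 ‖ R2 = 7.497 MΩ.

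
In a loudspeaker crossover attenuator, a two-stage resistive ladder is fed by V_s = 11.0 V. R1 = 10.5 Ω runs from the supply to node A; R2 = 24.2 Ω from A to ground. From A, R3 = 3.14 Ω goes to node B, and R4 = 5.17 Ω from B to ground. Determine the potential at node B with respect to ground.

Node A sees R2 in parallel with the series input of stage 2, R3 + R4 = 8.310 Ω.
Effective lower resistance at A: R2 ‖ 8.310 = 6.186 Ω.
So V_A = 11.0 × 0.3707 = 4.078 V.
V_B = V_A × 0.6221 = 2.537 V.

V_B ≈ 2.54 V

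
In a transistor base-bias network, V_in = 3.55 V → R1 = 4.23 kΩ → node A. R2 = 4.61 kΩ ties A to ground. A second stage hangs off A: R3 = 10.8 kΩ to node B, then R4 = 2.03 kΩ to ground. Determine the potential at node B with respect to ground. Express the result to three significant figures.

V_B ≈ 0.250 V

Looking into the second stage from A: R3 + R4 = 12.83 kΩ appears in parallel with R2.
Effective lower resistance at A: R2 ‖ 12.83 = 3.391 kΩ.
So V_A = 3.55 × 0.4450 = 1.580 V.
V_B = V_A × 0.1582 = 0.2499 V.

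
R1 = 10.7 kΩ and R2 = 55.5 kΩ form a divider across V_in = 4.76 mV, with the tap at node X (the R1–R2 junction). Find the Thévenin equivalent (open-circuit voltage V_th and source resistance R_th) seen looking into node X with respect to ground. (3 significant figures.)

Open-circuit (no load on X): V_th = V_in · R2/(R1 + R2) = 4.76 × 55.5/(10.70 + 55.5) = 3.991 mV.
Zeroing V_in shorts the top of R1 to ground, so R_th = R1 ‖ R2 = 8.971 kΩ.

V_th ≈ 3.99 mV, R_th ≈ 8.97 kΩ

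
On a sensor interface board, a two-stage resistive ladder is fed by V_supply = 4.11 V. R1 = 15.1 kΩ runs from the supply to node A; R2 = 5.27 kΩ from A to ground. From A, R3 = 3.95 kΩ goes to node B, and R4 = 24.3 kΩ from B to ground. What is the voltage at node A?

V_A ≈ 0.934 V

Node A sees R2 in parallel with the series input of stage 2, R3 + R4 = 28.25 kΩ.
R2 ‖ (R3+R4) = 4.441 kΩ.
First divider: V_A = V_supply · 4.441/(15.1 + 4.441) = 0.9341 V.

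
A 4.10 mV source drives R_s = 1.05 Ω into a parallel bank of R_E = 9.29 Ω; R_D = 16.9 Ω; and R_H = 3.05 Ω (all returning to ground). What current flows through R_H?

I ≈ 0.885 mA

Combine the parallel branches: R_p = (1/9.29 + 1/16.9 + 1/3.05)⁻¹ = 2.021 Ω.
Node voltage V_A = V_supply · R_p/(R_s + R_p) = 4.10 × 0.6581 = 2.698 mV.
Branch current I = V_A/R_H = 2.698/3.05 = 0.8847 mA.
(Check via current divider: I_total = 1.335 mA; share G_k/ΣG = 0.6628 → same result.)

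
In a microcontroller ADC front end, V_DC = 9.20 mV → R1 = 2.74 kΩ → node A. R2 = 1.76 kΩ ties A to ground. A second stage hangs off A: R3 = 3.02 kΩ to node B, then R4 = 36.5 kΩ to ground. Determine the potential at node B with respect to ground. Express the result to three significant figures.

V_B ≈ 3.24 mV

Node A sees R2 in parallel with the series input of stage 2, R3 + R4 = 39.52 kΩ.
R2 ‖ (R3+R4) = 1.685 kΩ.
First divider: V_A = V_DC · 1.685/(2.74 + 1.685) = 3.503 mV.
V_B = V_A × 0.9236 = 3.236 mV.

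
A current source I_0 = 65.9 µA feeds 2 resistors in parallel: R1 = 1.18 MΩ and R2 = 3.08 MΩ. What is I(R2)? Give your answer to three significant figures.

I ≈ 18.3 µA

Two-branch current divider: I_k = I_0 · R_other/(R_1 + R_2).
So I = 65.9 × 1.18/4.260 = 18.25 µA.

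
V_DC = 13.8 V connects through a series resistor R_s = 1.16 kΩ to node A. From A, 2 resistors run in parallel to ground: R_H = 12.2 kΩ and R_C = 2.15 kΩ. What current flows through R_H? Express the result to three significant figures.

Equivalent of the parallel group: R_p = 1.828 kΩ.
V_A by voltage divider: V_A = 13.8 × 1.828/(1.16 + 1.828) = 8.442 V.
Branch current I = V_A/R_H = 8.442/12.2 = 0.6920 mA.

I ≈ 0.692 mA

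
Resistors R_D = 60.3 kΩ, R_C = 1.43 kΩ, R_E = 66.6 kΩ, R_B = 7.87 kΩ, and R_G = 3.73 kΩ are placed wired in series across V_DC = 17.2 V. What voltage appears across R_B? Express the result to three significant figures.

V ≈ 0.967 V

Total series resistance ΣR = 60.3 + 1.43 + 66.6 + 7.87 + 3.73 = 139.9 kΩ.
V = V_DC · R/ΣR = 17.2 × 0.05624 = 0.9674 V.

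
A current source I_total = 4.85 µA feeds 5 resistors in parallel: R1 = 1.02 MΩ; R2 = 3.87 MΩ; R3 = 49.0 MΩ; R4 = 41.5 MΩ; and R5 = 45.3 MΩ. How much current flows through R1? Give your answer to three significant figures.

Conductances: ΣG = 1/1.02 + 1/3.87 + 1/49.0 + 1/41.5 + 1/45.3 = 1.305 (1/MΩ).
R1 takes the fraction G_k/ΣG = 0.9804/1.305 = 0.7510, so I = 4.85 × 0.7510 = 3.643 µA.

I ≈ 3.64 µA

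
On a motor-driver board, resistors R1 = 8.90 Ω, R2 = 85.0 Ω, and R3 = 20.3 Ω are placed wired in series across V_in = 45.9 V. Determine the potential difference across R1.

ΣR = 8.90 + 85.0 + 20.3 = 114.2 Ω.
V = V_in · R/ΣR = 45.9 × 0.07793 = 3.577 V.

V ≈ 3.58 V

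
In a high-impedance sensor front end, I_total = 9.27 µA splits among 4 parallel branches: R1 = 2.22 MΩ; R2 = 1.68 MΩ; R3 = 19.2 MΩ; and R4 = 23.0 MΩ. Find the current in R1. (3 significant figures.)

I ≈ 3.66 µA

ΣG = 1/2.22 + 1/1.68 + 1/19.2 + 1/23.0 = 1.141.
R1 takes the fraction G_k/ΣG = 0.4505/1.141 = 0.3947, so I = 9.27 × 0.3947 = 3.659 µA.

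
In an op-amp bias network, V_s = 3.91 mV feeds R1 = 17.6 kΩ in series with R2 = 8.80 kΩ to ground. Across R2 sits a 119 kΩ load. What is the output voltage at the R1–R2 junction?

V_out ≈ 1.24 mV

First combine the lower leg with the load: R2 ‖ R_L = 8.194 kΩ.
Now apply the divider: V_out = 3.91 × 0.3177 = 1.242 mV.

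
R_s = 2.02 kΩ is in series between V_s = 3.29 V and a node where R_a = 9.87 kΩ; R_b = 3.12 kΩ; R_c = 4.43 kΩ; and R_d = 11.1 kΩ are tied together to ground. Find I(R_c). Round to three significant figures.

Parallel bank: R_p = 1/(1/9.87 + 1/3.12 + 1/4.43 + 1/11.1) = 1.356 kΩ.
V_A by voltage divider: V_A = 3.29 × 1.356/(2.02 + 1.356) = 1.321 V.
Branch current I = V_A/R_c = 1.321/4.43 = 0.2983 mA.

I ≈ 0.298 mA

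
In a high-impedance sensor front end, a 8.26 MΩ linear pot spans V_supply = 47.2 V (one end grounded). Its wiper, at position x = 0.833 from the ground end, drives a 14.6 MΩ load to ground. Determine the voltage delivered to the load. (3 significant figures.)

Split the track: R_lower = x·R_p = 6.881 MΩ, R_upper = (1−x)·R_p = 1.379 MΩ.
R_L loads the lower segment: effective lower R = 4.677 MΩ.
Loaded-divider output: V_out = 47.2 × 0.7722 = 36.45 V.

V_out ≈ 36.4 V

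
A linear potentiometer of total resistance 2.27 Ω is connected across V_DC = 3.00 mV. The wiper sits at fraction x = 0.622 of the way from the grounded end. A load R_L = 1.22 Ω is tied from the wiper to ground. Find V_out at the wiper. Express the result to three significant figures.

V_out ≈ 1.30 mV

Split the track: R_lower = x·R_p = 1.412 Ω, R_upper = (1−x)·R_p = 0.8581 Ω.
R_L loads the lower segment: effective lower R = 0.6545 Ω.
Loaded-divider output: V_out = 3.00 × 0.4327 = 1.298 mV.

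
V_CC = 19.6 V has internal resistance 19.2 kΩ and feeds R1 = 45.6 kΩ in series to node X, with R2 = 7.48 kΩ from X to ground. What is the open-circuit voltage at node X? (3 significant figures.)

V_th ≈ 2.03 V

R1' = 19.2 + 45.6 = 64.80 kΩ (source resistance + R1).
V_th is the unloaded tap voltage: V_CC · R2/(R1'+R2) = 19.6 × 0.1035 = 2.028 V.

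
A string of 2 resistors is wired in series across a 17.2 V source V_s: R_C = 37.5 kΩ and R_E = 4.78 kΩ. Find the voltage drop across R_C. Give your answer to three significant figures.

Total series resistance ΣR = 37.5 + 4.78 = 42.28 kΩ.
Voltage divider: V = V_s · (37.50 / 42.28) = 17.2 × 0.8869 = 15.26 V.

V ≈ 15.3 V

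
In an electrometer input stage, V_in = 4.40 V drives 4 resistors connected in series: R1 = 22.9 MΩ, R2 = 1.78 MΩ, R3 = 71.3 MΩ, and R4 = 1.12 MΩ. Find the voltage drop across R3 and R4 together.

Series total: ΣR = 22.9 + 1.78 + 71.3 + 1.12 = 97.10 MΩ.
R_{R3..R4} = 71.3 + 1.12 = 72.42 MΩ.
By the voltage-divider rule, V = 4.40 × 72.42/97.10 = 3.282 V.

V ≈ 3.28 V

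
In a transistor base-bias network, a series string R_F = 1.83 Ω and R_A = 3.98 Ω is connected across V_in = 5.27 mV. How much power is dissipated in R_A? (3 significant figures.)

P ≈ 3.27 µW

Series current I = V_in/ΣR = 5.27/5.810 = 0.9071 mA.
P(R_A) = I²·R_A = (0.9071)² × 3.98 = 3.275 µW.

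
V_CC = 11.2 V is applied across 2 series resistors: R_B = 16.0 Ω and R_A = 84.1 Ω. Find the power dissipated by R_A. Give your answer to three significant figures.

The common current is I = 11.2/100.1 = 0.1119 A.
P = I²R = 0.01252 × 84.1 = 1.053 W.

P ≈ 1.05 W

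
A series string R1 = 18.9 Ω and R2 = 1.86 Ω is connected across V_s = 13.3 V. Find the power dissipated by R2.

P ≈ 0.763 W

Series current I = V_s/ΣR = 13.3/20.76 = 0.6407 A.
P = I²R = 0.4104 × 1.86 = 0.7634 W.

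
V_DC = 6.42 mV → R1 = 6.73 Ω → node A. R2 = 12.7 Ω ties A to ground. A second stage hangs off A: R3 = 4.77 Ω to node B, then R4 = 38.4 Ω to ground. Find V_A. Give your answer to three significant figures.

V_A ≈ 3.81 mV

Looking into the second stage from A: R3 + R4 = 43.17 Ω appears in parallel with R2.
Effective lower resistance at A: R2 ‖ 43.17 = 9.813 Ω.
First divider: V_A = V_DC · 9.813/(6.73 + 9.813) = 3.808 mV.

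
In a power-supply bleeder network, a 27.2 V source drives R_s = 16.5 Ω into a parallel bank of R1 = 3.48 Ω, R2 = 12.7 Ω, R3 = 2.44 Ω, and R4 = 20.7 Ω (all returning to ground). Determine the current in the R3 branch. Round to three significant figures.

I ≈ 0.764 A

Equivalent of the parallel group: R_p = 1.213 Ω.
V_A = 27.2 × 1.213/17.71 = 1.863 V.
I(R3) = V_A / R3 = 1.863/2.44 = 0.7635 A.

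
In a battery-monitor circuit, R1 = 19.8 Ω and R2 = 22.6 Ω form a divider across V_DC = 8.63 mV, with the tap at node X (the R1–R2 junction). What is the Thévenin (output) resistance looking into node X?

R_th ≈ 10.6 Ω

Zeroing V_DC shorts the top of R1 to ground, so R_th = R1 ‖ R2 = 10.55 Ω.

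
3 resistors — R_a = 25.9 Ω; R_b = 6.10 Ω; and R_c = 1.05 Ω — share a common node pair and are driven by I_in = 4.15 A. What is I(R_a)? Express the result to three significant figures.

Conductances: ΣG = 1/25.9 + 1/6.10 + 1/1.05 = 1.155 (1/Ω).
By the current-divider rule, I = I_in · G_k/ΣG = 4.15 × 0.03343 = 0.1387 A.

I ≈ 0.139 A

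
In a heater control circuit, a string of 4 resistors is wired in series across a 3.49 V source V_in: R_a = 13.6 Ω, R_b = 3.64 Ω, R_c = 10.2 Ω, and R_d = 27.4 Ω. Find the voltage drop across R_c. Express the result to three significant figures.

V ≈ 0.649 V

Total series resistance ΣR = 13.6 + 3.64 + 10.2 + 27.4 = 54.84 Ω.
By the voltage-divider rule, V = 3.49 × 10.20/54.84 = 0.6491 V.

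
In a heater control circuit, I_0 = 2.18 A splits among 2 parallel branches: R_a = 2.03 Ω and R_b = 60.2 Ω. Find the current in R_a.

I ≈ 2.11 A

With just two branches, the current splits inversely with resistance.
So I = 2.18 × 60.2/62.23 = 2.109 A.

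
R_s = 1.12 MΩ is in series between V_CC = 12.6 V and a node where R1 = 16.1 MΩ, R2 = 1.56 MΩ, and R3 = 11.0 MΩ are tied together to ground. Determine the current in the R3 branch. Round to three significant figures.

Equivalent of the parallel group: R_p = 1.259 MΩ.
V_A = 12.6 × 1.259/2.379 = 6.669 V.
I(R3) = V_A / R3 = 6.669/11.0 = 0.6063 µA.
(Equivalently: I_total = 5.296 µA, then current-divider fraction G_k/ΣG = 0.1145.)

I ≈ 0.606 µA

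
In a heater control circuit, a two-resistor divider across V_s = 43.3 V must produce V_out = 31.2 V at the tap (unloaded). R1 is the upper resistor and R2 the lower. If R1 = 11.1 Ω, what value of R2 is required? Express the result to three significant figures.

The divider ratio is R2/(R1+R2) = 31.2/43.3 = 0.7206.
Rearranging, R2 = R1·k/(1−k) = 11.1 × 2.579 = 28.62 Ω.

R2 ≈ 28.6 Ω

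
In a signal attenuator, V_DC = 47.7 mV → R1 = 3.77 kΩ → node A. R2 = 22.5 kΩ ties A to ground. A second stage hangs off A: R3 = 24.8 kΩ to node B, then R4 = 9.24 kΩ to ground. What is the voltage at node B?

Looking into the second stage from A: R3 + R4 = 34.04 kΩ appears in parallel with R2.
Effective lower resistance at A: R2 ‖ 34.04 = 13.55 kΩ.
So V_A = 47.7 × 0.7823 = 37.31 mV.
Then the unloaded second divider: V_B = V_A × R4/(R3+R4) = 37.31 × 0.2714 = 10.13 mV.

V_B ≈ 10.1 mV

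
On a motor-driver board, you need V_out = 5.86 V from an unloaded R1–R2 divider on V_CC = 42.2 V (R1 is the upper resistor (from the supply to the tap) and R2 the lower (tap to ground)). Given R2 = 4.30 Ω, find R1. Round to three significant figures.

Required fraction k = V_out/V_CC = 0.1389.
R1 = R2·(1/k − 1) = 4.30 × 6.201 = 26.67 Ω.

R1 ≈ 26.7 Ω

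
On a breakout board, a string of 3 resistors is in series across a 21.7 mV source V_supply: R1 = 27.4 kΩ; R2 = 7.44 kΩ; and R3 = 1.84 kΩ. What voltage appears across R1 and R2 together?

Series total: ΣR = 27.4 + 7.44 + 1.84 = 36.68 kΩ.
R_{R1..R2} = 27.4 + 7.44 = 34.84 kΩ.
V = V_supply · R/ΣR = 21.7 × 0.9498 = 20.61 mV.

V ≈ 20.6 mV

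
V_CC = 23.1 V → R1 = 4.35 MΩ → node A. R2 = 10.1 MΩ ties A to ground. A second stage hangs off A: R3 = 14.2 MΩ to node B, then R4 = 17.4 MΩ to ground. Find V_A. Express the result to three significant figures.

V_A ≈ 14.7 V

Looking into the second stage from A: R3 + R4 = 31.60 MΩ appears in parallel with R2.
Effective lower resistance at A: R2 ‖ 31.60 = 7.654 MΩ.
So V_A = 23.1 × 0.6376 = 14.73 V.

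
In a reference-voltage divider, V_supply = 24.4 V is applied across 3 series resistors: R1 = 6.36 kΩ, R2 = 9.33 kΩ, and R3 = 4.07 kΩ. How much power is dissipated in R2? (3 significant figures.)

P ≈ 14.2 mW

ΣR = 19.76 kΩ → I = 24.4/19.76 = 1.235 mA.
V(R2) = I·R = 11.52 V; P = V·I = 11.52 × 1.235 = 14.23 mW.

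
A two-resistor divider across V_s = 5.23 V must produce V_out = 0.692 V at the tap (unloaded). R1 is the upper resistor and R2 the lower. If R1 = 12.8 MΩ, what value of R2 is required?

R2 ≈ 1.95 MΩ

V_out/V_s = R2/(R1+R2) = 0.1323.
Rearranging, R2 = R1·k/(1−k) = 12.8 × 0.1525 = 1.952 MΩ.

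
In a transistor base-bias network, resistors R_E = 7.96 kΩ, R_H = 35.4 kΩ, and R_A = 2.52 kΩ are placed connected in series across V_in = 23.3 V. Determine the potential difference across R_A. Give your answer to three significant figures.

ΣR = 7.96 + 35.4 + 2.52 = 45.88 kΩ.
By the voltage-divider rule, V = 23.3 × 2.520/45.88 = 1.280 V.

V ≈ 1.28 V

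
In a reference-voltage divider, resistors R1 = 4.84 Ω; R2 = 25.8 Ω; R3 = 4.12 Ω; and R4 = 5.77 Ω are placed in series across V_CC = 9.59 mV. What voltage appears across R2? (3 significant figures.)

Total series resistance ΣR = 4.84 + 25.8 + 4.12 + 5.77 = 40.53 Ω.
V = V_CC · R/ΣR = 9.59 × 0.6366 = 6.105 mV.

V ≈ 6.10 mV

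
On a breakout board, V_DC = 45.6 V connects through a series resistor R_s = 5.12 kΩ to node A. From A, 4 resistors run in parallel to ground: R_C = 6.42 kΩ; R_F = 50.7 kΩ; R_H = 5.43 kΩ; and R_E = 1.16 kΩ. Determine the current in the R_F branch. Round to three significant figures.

I ≈ 0.124 mA

Equivalent of the parallel group: R_p = 0.8185 kΩ.
Node voltage V_A = V_DC · R_p/(R_s + R_p) = 45.6 × 0.1378 = 6.285 V.
I(R_F) = V_A / R_F = 6.285/50.7 = 0.1240 mA.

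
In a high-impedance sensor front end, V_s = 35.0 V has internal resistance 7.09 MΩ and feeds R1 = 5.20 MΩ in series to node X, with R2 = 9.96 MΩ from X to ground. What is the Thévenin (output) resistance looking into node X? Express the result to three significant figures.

R_th ≈ 5.50 MΩ

R1' = 7.09 + 5.20 = 12.29 MΩ (source resistance + R1).
Zeroing V_s shorts the top of R1' to ground, so R_th = R1' ‖ R2 = 5.502 MΩ.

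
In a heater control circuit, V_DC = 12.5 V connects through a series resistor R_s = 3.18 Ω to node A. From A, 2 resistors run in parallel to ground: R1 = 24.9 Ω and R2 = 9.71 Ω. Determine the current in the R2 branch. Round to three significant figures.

Parallel bank: R_p = 1/(1/24.9 + 1/9.71) = 6.986 Ω.
Node voltage V_A = V_DC · R_p/(R_s + R_p) = 12.5 × 0.6872 = 8.590 V.
Branch current I = V_A/R2 = 8.590/9.71 = 0.8846 A.

I ≈ 0.885 A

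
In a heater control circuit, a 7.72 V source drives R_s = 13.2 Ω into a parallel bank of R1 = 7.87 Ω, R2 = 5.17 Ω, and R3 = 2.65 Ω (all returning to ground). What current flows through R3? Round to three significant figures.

I ≈ 0.285 A

Equivalent of the parallel group: R_p = 1.433 Ω.
V_A = 7.72 × 1.433/14.63 = 0.7560 V.
I(R3) = V_A / R3 = 0.7560/2.65 = 0.2853 A.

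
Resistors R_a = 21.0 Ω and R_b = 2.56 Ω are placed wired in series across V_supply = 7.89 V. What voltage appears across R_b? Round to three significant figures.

V ≈ 0.857 V

Total series resistance ΣR = 21.0 + 2.56 = 23.56 Ω.
V = V_supply · R/ΣR = 7.89 × 0.1087 = 0.8573 V.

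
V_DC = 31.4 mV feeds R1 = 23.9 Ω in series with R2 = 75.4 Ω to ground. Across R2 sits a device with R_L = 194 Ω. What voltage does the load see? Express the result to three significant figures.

R2 ‖ R_L = (75.4 × 194)/(75.4 + 194) = 54.30 Ω.
Voltage divider with the loaded lower leg: V_out = 31.4 × 54.30/(23.9 + 54.30) = 31.4 × 0.6944 = 21.80 mV.

V_out ≈ 21.8 mV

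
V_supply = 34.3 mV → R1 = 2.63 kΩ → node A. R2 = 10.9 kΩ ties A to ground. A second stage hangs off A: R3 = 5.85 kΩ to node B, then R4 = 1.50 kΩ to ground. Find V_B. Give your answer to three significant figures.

Looking into the second stage from A: R3 + R4 = 7.350 kΩ appears in parallel with R2.
R2 ‖ (R3+R4) = 4.390 kΩ.
So V_A = 34.3 × 0.6253 = 21.45 mV.
V_B = V_A × 0.2041 = 4.377 mV.

V_B ≈ 4.38 mV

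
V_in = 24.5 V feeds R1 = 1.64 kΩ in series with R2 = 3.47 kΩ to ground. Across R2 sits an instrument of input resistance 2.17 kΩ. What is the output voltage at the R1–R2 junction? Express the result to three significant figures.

First combine the lower leg with the load: R2 ‖ R_L = 1.335 kΩ.
Now apply the divider: V_out = 24.5 × 0.4488 = 10.99 V.
(Unloaded it would be 16.6 V; the load pulls it down.)

V_out ≈ 11.0 V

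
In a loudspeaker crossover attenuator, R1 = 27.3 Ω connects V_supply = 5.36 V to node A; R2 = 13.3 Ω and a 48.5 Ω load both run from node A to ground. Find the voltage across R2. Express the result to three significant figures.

V_out ≈ 1.48 V

The load sits in parallel with R2, giving an effective lower resistance R2' = R2·R_L/(R2+R_L) = 10.44 Ω.
Then V_out = V_supply · R2'/(R1 + R2') = 5.36 × 10.44/37.74 = 1.482 V.
(Unloaded it would be 1.76 V; the load pulls it down.)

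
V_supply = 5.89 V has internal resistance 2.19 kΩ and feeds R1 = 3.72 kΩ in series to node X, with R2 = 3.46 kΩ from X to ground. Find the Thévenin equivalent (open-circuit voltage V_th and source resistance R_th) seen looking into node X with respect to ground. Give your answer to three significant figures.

R1' = 2.19 + 3.72 = 5.910 kΩ (source resistance + R1).
Open-circuit (no load on X): V_th = V_supply · R2/(R1' + R2) = 5.89 × 3.46/(5.910 + 3.46) = 2.175 V.
Looking into X with the source shorted: R_th = R1'·R2/(R1'+R2) = 5.910 × 3.46/9.370 = 2.182 kΩ.

V_th ≈ 2.17 V, R_th ≈ 2.18 kΩ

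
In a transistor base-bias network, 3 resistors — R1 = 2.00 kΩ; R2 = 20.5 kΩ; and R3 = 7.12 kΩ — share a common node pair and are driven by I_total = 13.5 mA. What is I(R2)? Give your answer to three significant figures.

I ≈ 0.955 mA

Conductances: ΣG = 1/2.00 + 1/20.5 + 1/7.12 = 0.6892 (1/kΩ).
By the current-divider rule, I = I_total · G_k/ΣG = 13.5 × 0.07078 = 0.9555 mA.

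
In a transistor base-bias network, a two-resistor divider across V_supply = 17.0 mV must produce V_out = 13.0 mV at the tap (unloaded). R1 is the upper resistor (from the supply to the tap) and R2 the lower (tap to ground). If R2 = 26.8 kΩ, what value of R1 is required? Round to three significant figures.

R1 ≈ 8.25 kΩ

V_out/V_supply = R2/(R1+R2) = 0.7647.
So R1 = R2 · (V_supply/V_out − 1) = 26.8 × (17.0/13.0 − 1) = 26.8 × 0.3077 = 8.246 kΩ.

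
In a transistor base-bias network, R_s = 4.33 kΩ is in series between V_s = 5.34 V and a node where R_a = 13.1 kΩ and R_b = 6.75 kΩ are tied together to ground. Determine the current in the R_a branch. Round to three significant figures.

I ≈ 0.207 mA

Equivalent of the parallel group: R_p = 4.455 kΩ.
V_A by voltage divider: V_A = 5.34 × 4.455/(4.33 + 4.455) = 2.708 V.
I(R_a) = V_A / R_a = 2.708/13.1 = 0.2067 mA.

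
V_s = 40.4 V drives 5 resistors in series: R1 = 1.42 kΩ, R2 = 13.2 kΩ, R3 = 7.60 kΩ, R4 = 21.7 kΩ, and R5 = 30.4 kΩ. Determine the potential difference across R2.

V ≈ 7.18 V

ΣR = 1.42 + 13.2 + 7.60 + 21.7 + 30.4 = 74.32 kΩ.
V = V_s · R/ΣR = 40.4 × 0.1776 = 7.175 V.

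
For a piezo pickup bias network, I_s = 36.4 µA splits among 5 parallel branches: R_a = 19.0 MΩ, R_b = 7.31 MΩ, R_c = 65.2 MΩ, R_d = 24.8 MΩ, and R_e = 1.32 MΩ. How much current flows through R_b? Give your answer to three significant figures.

Conductances: ΣG = 1/19.0 + 1/7.31 + 1/65.2 + 1/24.8 + 1/1.32 = 1.003 (1/MΩ).
By the current-divider rule, I = I_s · G_k/ΣG = 36.4 × 0.1364 = 4.966 µA.

I ≈ 4.97 µA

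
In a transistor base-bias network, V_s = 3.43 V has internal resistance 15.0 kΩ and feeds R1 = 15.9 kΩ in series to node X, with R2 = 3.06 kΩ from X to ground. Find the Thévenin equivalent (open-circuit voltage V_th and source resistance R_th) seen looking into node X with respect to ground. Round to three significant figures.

R1' = 15.0 + 15.9 = 30.90 kΩ (source resistance + R1).
With X open, the divider is unloaded: V_th = 3.43 × 3.06/33.96 = 0.3091 V.
With V_s suppressed (replaced by a short), R_th = R1' ‖ R2 = (30.90 × 3.06)/(30.90 + 3.06) = 2.784 kΩ.

V_th ≈ 0.309 V, R_th ≈ 2.78 kΩ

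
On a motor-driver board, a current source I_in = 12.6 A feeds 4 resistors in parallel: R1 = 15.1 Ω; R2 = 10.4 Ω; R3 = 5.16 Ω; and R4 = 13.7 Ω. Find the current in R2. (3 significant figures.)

Total conductance ΣG = 1/15.1 + 1/10.4 + 1/5.16 + 1/13.7 = 0.4292 (units of 1/Ω).
R2 takes the fraction G_k/ΣG = 0.09615/0.4292 = 0.2240, so I = 12.6 × 0.2240 = 2.823 A.

I ≈ 2.82 A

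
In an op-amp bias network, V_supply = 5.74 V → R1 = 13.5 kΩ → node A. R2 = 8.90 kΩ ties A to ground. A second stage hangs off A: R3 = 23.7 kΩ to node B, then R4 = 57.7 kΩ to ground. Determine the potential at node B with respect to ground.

V_B ≈ 1.52 V

Node A sees R2 in parallel with the series input of stage 2, R3 + R4 = 81.40 kΩ.
Effective lower resistance at A: R2 ‖ 81.40 = 8.023 kΩ.
First divider: V_A = V_supply · 8.023/(13.5 + 8.023) = 2.140 V.
Stage 2 is unloaded, so V_B = V_A · R4/(R3+R4) = 2.140 × 57.7/81.40 = 1.517 V.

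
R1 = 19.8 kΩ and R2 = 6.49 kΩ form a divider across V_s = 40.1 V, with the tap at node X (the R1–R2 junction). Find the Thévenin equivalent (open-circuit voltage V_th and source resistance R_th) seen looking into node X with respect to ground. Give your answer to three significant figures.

V_th ≈ 9.90 V, R_th ≈ 4.89 kΩ

V_th is the unloaded tap voltage: V_s · R2/(R1+R2) = 40.1 × 0.2469 = 9.899 V.
With V_s suppressed (replaced by a short), R_th = R1 ‖ R2 = (19.80 × 6.49)/(19.80 + 6.49) = 4.888 kΩ.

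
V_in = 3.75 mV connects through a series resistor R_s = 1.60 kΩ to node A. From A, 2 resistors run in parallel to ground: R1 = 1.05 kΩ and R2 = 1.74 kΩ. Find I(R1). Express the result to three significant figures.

Equivalent of the parallel group: R_p = 0.6548 kΩ.
V_A by voltage divider: V_A = 3.75 × 0.6548/(1.60 + 0.6548) = 1.089 mV.
Branch current I = V_A/R1 = 1.089/1.05 = 1.037 µA.

I ≈ 1.04 µA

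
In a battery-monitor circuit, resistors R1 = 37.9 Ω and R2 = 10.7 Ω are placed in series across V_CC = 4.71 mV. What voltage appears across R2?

V ≈ 1.04 mV

ΣR = 37.9 + 10.7 = 48.60 Ω.
Voltage divider: V = V_CC · (10.70 / 48.60) = 4.71 × 0.2202 = 1.037 mV.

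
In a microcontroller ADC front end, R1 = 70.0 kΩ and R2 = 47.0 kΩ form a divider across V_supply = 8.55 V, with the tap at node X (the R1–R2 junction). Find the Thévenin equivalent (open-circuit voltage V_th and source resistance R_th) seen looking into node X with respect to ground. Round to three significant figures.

Open-circuit (no load on X): V_th = V_supply · R2/(R1 + R2) = 8.55 × 47.0/(70.00 + 47.0) = 3.435 V.
With V_supply suppressed (replaced by a short), R_th = R1 ‖ R2 = (70.00 × 47.0)/(70.00 + 47.0) = 28.12 kΩ.

V_th ≈ 3.43 V, R_th ≈ 28.1 kΩ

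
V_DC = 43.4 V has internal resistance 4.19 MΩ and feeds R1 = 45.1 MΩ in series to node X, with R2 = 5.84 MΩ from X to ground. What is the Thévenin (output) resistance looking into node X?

R1' = 4.19 + 45.1 = 49.29 MΩ (source resistance + R1).
Zeroing V_DC shorts the top of R1' to ground, so R_th = R1' ‖ R2 = 5.221 MΩ.

R_th ≈ 5.22 MΩ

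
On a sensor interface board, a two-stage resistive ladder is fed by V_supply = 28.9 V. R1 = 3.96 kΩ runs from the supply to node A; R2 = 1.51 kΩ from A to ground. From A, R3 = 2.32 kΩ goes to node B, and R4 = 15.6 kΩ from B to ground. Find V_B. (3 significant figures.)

Node A sees R2 in parallel with the series input of stage 2, R3 + R4 = 17.92 kΩ.
Effective lower resistance at A: R2 ‖ 17.92 = 1.393 kΩ.
So V_A = 28.9 × 0.2602 = 7.519 V.
Stage 2 is unloaded, so V_B = V_A · R4/(R3+R4) = 7.519 × 15.6/17.92 = 6.546 V.

V_B ≈ 6.55 V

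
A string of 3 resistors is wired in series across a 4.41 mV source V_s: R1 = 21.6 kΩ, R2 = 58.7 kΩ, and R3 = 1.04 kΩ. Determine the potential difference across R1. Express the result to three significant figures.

V ≈ 1.17 mV

Total series resistance ΣR = 21.6 + 58.7 + 1.04 = 81.34 kΩ.
V = V_s · R/ΣR = 4.41 × 0.2656 = 1.171 mV.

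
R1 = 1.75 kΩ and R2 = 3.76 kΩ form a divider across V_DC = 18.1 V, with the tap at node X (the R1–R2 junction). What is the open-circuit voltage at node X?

With X open, the divider is unloaded: V_th = 18.1 × 3.76/5.510 = 12.35 V.

V_th ≈ 12.4 V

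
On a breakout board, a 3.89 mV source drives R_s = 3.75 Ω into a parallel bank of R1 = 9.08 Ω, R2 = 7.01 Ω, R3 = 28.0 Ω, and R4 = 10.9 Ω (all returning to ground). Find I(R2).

I ≈ 0.229 mA

Parallel bank: R_p = 1/(1/9.08 + 1/7.01 + 1/28.0 + 1/10.9) = 2.630 Ω.
Node voltage V_A = V_CC · R_p/(R_s + R_p) = 3.89 × 0.4122 = 1.604 mV.
I(R2) = V_A / R2 = 1.604/7.01 = 0.2287 mA.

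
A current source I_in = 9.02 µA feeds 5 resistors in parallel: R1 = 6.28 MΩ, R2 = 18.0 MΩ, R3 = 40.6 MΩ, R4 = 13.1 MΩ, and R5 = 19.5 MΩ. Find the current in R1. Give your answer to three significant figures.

Conductances: ΣG = 1/6.28 + 1/18.0 + 1/40.6 + 1/13.1 + 1/19.5 = 0.3670 (1/MΩ).
R1 takes the fraction G_k/ΣG = 0.1592/0.3670 = 0.4338, so I = 9.02 × 0.4338 = 3.913 µA.

I ≈ 3.91 µA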